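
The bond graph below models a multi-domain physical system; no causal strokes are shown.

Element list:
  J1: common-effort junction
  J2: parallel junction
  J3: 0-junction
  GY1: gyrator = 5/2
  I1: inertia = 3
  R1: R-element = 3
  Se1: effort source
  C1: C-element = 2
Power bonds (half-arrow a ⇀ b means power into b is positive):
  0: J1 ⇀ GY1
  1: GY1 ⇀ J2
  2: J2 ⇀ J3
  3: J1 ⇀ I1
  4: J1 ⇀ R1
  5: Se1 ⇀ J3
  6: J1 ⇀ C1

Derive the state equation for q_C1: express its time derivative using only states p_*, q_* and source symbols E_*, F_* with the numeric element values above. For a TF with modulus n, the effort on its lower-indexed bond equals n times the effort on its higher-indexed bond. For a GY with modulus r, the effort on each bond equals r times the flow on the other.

β5 stroke→J3  (Se1 (Se) sets effort on bond)
β2 stroke→J2  (0-jn J3 has e-setter on 5)
β1 stroke→GY1  (common-e at J2 fixed by 2)
β0 stroke→GY1  (GY GY1: same side as bond 1)
β3 stroke→I1  (prefer integral on I1)
β6 stroke→J1  (C1 outputs effort q/C1)
β4 stroke→R1  (0-jn J1 has e-setter on 6)

dq_C1/dt = -2*E_Se1/5 - p_I1/3 - q_C1/6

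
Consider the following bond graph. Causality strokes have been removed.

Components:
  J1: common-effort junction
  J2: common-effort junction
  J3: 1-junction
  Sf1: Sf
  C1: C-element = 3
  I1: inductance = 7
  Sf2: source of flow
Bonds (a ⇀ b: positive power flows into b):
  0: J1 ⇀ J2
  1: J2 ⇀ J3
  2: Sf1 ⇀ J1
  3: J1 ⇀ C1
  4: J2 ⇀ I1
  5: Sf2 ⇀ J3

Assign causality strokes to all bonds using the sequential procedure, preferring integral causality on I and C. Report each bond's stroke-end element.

β0 stroke at J2
β1 stroke at J3
β2 stroke at Sf1
β3 stroke at J1
β4 stroke at I1
β5 stroke at Sf2

β2 stroke→Sf1  (Sf1: flow source, stroke at near end)
β5 stroke→Sf2  (Sf2 fixes flow; stroke at Sf2)
β1 stroke→J3  (common-f at J3 fixed by 5)
β3 stroke→J1  (C1 integral (e out))
β0 stroke→J2  (common-e at J1 fixed by 3)
β4 stroke→I1  (0-jn J2 has e-setter on 0)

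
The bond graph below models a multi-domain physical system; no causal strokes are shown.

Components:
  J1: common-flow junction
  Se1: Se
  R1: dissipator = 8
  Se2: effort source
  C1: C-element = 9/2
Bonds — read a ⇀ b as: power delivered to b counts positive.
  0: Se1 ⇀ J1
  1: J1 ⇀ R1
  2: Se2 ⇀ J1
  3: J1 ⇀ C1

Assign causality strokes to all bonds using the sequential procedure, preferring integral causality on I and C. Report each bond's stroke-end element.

bond 0 stroke→J1
bond 1 stroke→R1
bond 2 stroke→J1
bond 3 stroke→J1

β0 stroke→J1  (Se1: effort source, stroke at far end)
β2 stroke→J1  (Se2 (Se) sets effort on bond)
β3 stroke→J1  (C1 integral (e out))
β1 stroke→R1  (J1 needs exactly one f-in)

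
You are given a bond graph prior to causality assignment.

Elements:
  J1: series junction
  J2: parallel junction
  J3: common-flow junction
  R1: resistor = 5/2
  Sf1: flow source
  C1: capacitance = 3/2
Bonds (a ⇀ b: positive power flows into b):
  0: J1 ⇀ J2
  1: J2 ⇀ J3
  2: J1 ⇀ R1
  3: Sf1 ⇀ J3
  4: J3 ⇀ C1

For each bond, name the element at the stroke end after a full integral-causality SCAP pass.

bond 3 stroke at Sf1  (Sf1: flow source, stroke at near end)
bond 1 stroke at J3  (common-f at J3 fixed by 3)
bond 4 stroke at J3  (common-f at J3 fixed by 3)
bond 0 stroke at J2  (J2: last free bond brings effort in)
bond 2 stroke at J1  (1-jn J1 has f-setter on 0)

β0 |J2
β1 |J3
β2 |J1
β3 |Sf1
β4 |J3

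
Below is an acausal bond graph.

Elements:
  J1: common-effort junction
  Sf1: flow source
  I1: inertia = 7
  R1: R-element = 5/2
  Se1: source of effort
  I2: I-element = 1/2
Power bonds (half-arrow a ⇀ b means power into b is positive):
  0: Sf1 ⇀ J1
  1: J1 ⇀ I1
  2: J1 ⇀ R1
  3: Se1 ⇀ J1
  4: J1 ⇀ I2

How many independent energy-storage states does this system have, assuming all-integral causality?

bond 0 stroke at Sf1  (source Sf1 imposes f)
bond 3 stroke at J1  (Se1 fixes effort; stroke away)
bond 1 stroke at I1  (J1 effort already set via bond 3)
bond 2 stroke at R1  (J1: bond 3 brought effort, rest push out)
bond 4 stroke at I2  (J1 effort already set via bond 3)

2  (I1, I2 all integral)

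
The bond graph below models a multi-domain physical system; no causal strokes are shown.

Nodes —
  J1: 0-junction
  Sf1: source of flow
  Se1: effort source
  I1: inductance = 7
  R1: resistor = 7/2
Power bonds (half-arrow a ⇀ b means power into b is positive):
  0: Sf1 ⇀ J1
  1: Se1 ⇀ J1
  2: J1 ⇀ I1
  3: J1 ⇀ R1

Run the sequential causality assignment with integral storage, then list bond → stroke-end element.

β0 |Sf1
β1 |J1
β2 |I1
β3 |R1

β0 →Sf1  (Sf1 fixes flow; stroke at Sf1)
β1 →J1  (Se1: effort source, stroke at far end)
β2 →I1  (J1: bond 1 brought effort, rest push out)
β3 →R1  (0-jn J1 has e-setter on 1)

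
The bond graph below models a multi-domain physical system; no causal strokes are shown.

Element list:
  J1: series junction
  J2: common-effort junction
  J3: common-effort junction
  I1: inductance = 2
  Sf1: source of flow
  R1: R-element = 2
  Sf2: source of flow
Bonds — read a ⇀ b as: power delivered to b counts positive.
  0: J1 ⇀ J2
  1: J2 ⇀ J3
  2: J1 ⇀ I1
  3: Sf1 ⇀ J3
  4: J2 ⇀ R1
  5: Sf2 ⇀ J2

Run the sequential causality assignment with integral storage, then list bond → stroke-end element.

β0 stroke at J1
β1 stroke at J3
β2 stroke at I1
β3 stroke at Sf1
β4 stroke at J2
β5 stroke at Sf2

#3 stroke→Sf1  (source Sf1 imposes f)
#5 stroke→Sf2  (Sf2: flow source, stroke at near end)
#1 stroke→J3  (J3: last free bond brings effort in)
#2 stroke→I1  (prefer integral on I1)
#0 stroke→J1  (J1: bond 2 brought flow, rest push out)
#4 stroke→J2  (J2: last free bond brings effort in)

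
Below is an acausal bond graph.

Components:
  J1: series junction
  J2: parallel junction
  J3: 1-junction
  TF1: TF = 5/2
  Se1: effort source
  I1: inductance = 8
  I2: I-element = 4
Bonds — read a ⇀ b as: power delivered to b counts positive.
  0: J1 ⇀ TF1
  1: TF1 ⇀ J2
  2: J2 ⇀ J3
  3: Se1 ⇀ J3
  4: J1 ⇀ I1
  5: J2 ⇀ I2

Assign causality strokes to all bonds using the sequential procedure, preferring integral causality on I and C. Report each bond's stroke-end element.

bond 0 →J1
bond 1 →TF1
bond 2 →J2
bond 3 →J3
bond 4 →I1
bond 5 →I2

bond 3 |J3  (Se1: effort source, stroke at far end)
bond 2 |J2  (J3 needs exactly one f-in)
bond 1 |TF1  (J2: bond 2 brought effort, rest push out)
bond 5 |I2  (J2: bond 2 brought effort, rest push out)
bond 0 |J1  (TF1 one-in-one-out from 1)
bond 4 |I1  (J1 needs exactly one f-in)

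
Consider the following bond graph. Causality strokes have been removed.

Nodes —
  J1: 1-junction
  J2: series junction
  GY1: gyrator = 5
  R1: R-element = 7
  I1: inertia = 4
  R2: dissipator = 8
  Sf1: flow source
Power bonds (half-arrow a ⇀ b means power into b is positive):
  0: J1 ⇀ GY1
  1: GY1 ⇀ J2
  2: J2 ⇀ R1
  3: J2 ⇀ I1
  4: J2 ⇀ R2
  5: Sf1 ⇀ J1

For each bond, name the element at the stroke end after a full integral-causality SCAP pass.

β0 stroke at J1
β1 stroke at J2
β2 stroke at J2
β3 stroke at I1
β4 stroke at J2
β5 stroke at Sf1

β5 stroke at Sf1  (Sf1 (Sf) sets flow on bond)
β0 stroke at J1  (1-jn J1 has f-setter on 5)
β1 stroke at J2  (GY1 both-in/both-out from 0)
β3 stroke at I1  (I1 outputs flow p/I1)
β2 stroke at J2  (J2: bond 3 brought flow, rest push out)
β4 stroke at J2  (1-jn J2 has f-setter on 3)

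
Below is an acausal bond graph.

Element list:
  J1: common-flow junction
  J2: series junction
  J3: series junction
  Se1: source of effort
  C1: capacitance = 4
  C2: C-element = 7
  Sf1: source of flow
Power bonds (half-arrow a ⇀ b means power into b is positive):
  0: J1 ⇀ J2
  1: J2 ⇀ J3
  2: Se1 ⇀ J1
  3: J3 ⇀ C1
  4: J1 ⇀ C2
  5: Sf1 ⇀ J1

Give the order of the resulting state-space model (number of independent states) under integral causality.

b2 stroke→J1  (source Se1 imposes e)
b5 stroke→Sf1  (Sf1 fixes flow; stroke at Sf1)
b0 stroke→J1  (J1: bond 5 brought flow, rest push out)
b4 stroke→J1  (J1: bond 5 brought flow, rest push out)
b1 stroke→J2  (common-f at J2 fixed by 0)
b3 stroke→J3  (J3: bond 1 brought flow, rest push out)

2  (C1, C2 all integral)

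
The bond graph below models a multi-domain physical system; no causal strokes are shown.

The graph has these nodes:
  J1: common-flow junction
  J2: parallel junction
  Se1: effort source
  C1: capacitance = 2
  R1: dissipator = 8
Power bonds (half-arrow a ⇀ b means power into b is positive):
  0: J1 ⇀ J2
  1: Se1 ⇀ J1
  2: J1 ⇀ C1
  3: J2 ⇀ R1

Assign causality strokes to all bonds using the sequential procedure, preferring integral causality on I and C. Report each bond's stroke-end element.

bond 1 stroke at J1  (Se1 fixes effort; stroke away)
bond 2 stroke at J1  (C1 integral (e out))
bond 0 stroke at J2  (only one flow-in slot at J1)
bond 3 stroke at R1  (0-jn J2 has e-setter on 0)

bond 0 stroke at J2
bond 1 stroke at J1
bond 2 stroke at J1
bond 3 stroke at R1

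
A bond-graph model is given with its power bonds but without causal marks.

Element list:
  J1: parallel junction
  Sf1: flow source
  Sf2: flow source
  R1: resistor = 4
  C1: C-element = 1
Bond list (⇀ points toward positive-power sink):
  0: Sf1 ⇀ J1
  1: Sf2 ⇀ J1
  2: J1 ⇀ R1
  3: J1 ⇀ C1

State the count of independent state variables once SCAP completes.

1  (C1 all integral)

β0 stroke at Sf1  (Sf1: flow source, stroke at near end)
β1 stroke at Sf2  (Sf2 fixes flow; stroke at Sf2)
β3 stroke at J1  (C1: C, integral causality)
β2 stroke at R1  (common-e at J1 fixed by 3)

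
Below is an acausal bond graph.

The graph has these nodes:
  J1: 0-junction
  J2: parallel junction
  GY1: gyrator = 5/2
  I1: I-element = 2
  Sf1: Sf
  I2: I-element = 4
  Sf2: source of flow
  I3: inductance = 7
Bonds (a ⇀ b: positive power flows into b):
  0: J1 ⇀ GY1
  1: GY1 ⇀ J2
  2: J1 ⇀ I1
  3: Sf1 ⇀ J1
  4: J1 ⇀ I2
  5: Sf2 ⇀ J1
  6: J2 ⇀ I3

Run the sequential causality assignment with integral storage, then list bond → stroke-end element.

#0 |J1
#1 |J2
#2 |I1
#3 |Sf1
#4 |I2
#5 |Sf2
#6 |I3

b3 →Sf1  (source Sf1 imposes f)
b5 →Sf2  (source Sf2 imposes f)
b2 →I1  (prefer integral on I1)
b4 →I2  (I2 integral (f out))
b0 →J1  (only one effort-in slot at J1)
b1 →J2  (through GY1, causality inverts; strokes same side of GY1)
b6 →I3  (J2: bond 1 brought effort, rest push out)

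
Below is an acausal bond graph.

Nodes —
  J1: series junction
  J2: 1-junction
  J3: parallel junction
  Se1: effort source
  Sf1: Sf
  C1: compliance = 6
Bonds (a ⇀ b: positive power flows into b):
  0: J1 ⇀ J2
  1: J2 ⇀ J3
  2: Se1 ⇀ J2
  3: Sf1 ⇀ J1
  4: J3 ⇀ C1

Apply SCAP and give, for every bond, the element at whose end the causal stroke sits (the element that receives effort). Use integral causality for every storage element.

b2 |J2  (Se1 (Se) sets effort on bond)
b3 |Sf1  (Sf1 fixes flow; stroke at Sf1)
b0 |J1  (common-f at J1 fixed by 3)
b1 |J2  (J2: bond 0 brought flow, rest push out)
b4 |J3  (only one effort-in slot at J3)

bond 0 stroke→J1
bond 1 stroke→J2
bond 2 stroke→J2
bond 3 stroke→Sf1
bond 4 stroke→J3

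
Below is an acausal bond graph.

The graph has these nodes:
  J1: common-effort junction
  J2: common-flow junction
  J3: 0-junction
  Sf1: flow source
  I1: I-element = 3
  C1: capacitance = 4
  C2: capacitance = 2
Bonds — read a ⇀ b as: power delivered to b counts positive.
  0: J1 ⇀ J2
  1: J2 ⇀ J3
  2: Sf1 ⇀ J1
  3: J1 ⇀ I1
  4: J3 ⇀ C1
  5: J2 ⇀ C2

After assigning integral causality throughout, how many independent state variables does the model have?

b2 stroke→Sf1  (Sf1 fixes flow; stroke at Sf1)
b3 stroke→I1  (I1: I, integral causality)
b0 stroke→J1  (closing 0-jn rule on J1)
b1 stroke→J2  (1-jn J2 has f-setter on 0)
b5 stroke→J2  (J2 flow already set via bond 0)
b4 stroke→J3  (only one effort-in slot at J3)

3  (C1, C2, I1 all integral)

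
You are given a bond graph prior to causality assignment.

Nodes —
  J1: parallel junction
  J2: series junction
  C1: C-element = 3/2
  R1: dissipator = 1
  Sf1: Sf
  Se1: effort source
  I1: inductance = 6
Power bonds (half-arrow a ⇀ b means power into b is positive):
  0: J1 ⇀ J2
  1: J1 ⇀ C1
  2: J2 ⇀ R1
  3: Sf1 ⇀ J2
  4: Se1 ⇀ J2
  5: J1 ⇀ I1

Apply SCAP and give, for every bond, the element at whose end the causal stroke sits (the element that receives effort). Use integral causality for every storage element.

bond 3 stroke→Sf1  (source Sf1 imposes f)
bond 4 stroke→J2  (source Se1 imposes e)
bond 0 stroke→J2  (J2: bond 3 brought flow, rest push out)
bond 2 stroke→J2  (J2: bond 3 brought flow, rest push out)
bond 1 stroke→J1  (C1 integral (e out))
bond 5 stroke→I1  (J1 effort already set via bond 1)

b0 |J2
b1 |J1
b2 |J2
b3 |Sf1
b4 |J2
b5 |I1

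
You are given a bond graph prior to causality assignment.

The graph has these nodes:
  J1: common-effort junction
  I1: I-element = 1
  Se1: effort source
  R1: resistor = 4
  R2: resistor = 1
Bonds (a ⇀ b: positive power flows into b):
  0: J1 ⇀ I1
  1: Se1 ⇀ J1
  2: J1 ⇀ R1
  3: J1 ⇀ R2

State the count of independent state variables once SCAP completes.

β1 stroke→J1  (Se1: effort source, stroke at far end)
β0 stroke→I1  (0-jn J1 has e-setter on 1)
β2 stroke→R1  (J1 effort already set via bond 1)
β3 stroke→R2  (J1 effort already set via bond 1)

1  (I1 all integral)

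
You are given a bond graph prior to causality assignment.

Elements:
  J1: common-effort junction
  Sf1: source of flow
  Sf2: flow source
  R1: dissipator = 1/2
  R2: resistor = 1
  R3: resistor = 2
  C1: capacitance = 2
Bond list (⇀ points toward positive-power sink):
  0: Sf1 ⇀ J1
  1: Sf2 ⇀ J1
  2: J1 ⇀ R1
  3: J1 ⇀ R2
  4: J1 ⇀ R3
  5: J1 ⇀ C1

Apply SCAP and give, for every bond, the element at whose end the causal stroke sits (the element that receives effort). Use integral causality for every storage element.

β0 stroke at Sf1  (Sf1 (Sf) sets flow on bond)
β1 stroke at Sf2  (Sf2 fixes flow; stroke at Sf2)
β5 stroke at J1  (C1 outputs effort q/C1)
β2 stroke at R1  (0-jn J1 has e-setter on 5)
β3 stroke at R2  (0-jn J1 has e-setter on 5)
β4 stroke at R3  (common-e at J1 fixed by 5)

b0 stroke at Sf1
b1 stroke at Sf2
b2 stroke at R1
b3 stroke at R2
b4 stroke at R3
b5 stroke at J1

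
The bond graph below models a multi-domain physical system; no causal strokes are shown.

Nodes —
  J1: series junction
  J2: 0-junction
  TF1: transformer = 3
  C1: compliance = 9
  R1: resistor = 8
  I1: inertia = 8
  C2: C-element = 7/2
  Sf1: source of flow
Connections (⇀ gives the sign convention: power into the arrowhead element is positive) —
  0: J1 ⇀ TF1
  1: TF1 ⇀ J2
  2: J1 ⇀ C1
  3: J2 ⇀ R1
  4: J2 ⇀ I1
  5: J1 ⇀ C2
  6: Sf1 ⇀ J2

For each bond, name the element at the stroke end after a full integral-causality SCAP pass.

bond 6 stroke at Sf1  (Sf1: flow source, stroke at near end)
bond 2 stroke at J1  (C1 outputs effort q/C1)
bond 4 stroke at I1  (I1 outputs flow p/I1)
bond 5 stroke at J1  (C2: C, integral causality)
bond 0 stroke at TF1  (J1 needs exactly one f-in)
bond 1 stroke at J2  (through TF1, causality passes straight; one stroke at TF1)
bond 3 stroke at R1  (common-e at J2 fixed by 1)

#0 stroke→TF1
#1 stroke→J2
#2 stroke→J1
#3 stroke→R1
#4 stroke→I1
#5 stroke→J1
#6 stroke→Sf1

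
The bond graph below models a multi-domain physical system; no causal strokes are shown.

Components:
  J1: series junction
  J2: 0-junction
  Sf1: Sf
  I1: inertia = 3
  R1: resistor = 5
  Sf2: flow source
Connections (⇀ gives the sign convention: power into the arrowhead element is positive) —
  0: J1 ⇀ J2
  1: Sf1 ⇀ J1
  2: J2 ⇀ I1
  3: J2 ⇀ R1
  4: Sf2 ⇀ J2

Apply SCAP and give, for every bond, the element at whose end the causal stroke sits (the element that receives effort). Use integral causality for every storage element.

bond 0 stroke at J1
bond 1 stroke at Sf1
bond 2 stroke at I1
bond 3 stroke at J2
bond 4 stroke at Sf2

b1 stroke→Sf1  (source Sf1 imposes f)
b4 stroke→Sf2  (Sf2: flow source, stroke at near end)
b0 stroke→J1  (1-jn J1 has f-setter on 1)
b2 stroke→I1  (I1: I, integral causality)
b3 stroke→J2  (closing 0-jn rule on J2)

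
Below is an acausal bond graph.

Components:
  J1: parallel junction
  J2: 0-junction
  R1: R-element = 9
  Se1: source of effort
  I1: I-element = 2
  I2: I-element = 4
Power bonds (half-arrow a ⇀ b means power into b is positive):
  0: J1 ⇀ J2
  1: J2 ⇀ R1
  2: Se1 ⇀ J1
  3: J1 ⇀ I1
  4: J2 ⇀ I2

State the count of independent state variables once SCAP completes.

bond 2 stroke at J1  (source Se1 imposes e)
bond 0 stroke at J2  (J1 effort already set via bond 2)
bond 3 stroke at I1  (J1: bond 2 brought effort, rest push out)
bond 1 stroke at R1  (J2 effort already set via bond 0)
bond 4 stroke at I2  (common-e at J2 fixed by 0)

2  (I1, I2 all integral)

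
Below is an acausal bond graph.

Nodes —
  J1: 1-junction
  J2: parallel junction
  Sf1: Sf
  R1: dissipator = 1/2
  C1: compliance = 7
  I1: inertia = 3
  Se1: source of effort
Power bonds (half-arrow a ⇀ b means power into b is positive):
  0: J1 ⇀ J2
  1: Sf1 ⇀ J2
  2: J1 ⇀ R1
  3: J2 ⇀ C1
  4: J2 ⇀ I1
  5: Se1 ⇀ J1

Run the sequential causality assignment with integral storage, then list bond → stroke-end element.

b0 |J1
b1 |Sf1
b2 |R1
b3 |J2
b4 |I1
b5 |J1

b1 →Sf1  (Sf1: flow source, stroke at near end)
b5 →J1  (Se1: effort source, stroke at far end)
b3 →J2  (C1 outputs effort q/C1)
b0 →J1  (J2: bond 3 brought effort, rest push out)
b4 →I1  (common-e at J2 fixed by 3)
b2 →R1  (J1: last free bond brings flow in)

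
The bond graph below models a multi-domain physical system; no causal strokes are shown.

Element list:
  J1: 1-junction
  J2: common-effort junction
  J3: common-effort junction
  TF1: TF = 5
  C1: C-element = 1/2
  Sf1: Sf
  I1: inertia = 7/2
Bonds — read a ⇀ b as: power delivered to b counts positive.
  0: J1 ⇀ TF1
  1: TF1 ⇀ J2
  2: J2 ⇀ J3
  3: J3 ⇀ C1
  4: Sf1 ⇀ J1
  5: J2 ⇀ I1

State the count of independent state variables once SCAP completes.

bond 4 stroke at Sf1  (source Sf1 imposes f)
bond 0 stroke at J1  (common-f at J1 fixed by 4)
bond 1 stroke at TF1  (TF1 one-in-one-out from 0)
bond 3 stroke at J3  (prefer integral on C1)
bond 2 stroke at J2  (J3 effort already set via bond 3)
bond 5 stroke at I1  (J2: bond 2 brought effort, rest push out)

2  (C1, I1 all integral)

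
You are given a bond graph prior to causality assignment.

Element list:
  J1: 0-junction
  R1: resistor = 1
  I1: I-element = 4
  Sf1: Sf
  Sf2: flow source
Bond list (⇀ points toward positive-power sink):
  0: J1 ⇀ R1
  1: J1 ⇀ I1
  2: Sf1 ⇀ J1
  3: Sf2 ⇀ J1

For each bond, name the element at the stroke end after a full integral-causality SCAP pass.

#0 stroke at J1
#1 stroke at I1
#2 stroke at Sf1
#3 stroke at Sf2

bond 2 stroke at Sf1  (Sf1: flow source, stroke at near end)
bond 3 stroke at Sf2  (Sf2 (Sf) sets flow on bond)
bond 1 stroke at I1  (I1 outputs flow p/I1)
bond 0 stroke at J1  (closing 0-jn rule on J1)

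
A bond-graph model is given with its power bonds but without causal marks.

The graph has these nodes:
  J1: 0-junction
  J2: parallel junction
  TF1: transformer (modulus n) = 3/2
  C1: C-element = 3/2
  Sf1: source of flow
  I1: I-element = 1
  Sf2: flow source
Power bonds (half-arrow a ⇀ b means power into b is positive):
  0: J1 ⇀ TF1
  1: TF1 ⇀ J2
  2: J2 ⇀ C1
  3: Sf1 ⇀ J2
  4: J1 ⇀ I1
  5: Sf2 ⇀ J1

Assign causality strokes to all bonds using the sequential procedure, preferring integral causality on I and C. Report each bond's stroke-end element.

β3 stroke→Sf1  (Sf1 fixes flow; stroke at Sf1)
β5 stroke→Sf2  (source Sf2 imposes f)
β2 stroke→J2  (C1: C, integral causality)
β1 stroke→TF1  (J2 effort already set via bond 2)
β0 stroke→J1  (TF1 one-in-one-out from 1)
β4 stroke→I1  (J1 effort already set via bond 0)

#0 |J1
#1 |TF1
#2 |J2
#3 |Sf1
#4 |I1
#5 |Sf2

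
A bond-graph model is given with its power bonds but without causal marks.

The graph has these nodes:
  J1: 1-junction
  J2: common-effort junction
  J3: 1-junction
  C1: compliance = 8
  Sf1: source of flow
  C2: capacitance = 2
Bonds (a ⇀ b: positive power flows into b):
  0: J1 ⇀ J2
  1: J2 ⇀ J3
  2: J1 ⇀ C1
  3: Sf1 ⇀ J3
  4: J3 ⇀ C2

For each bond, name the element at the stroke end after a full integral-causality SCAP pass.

#3 stroke→Sf1  (Sf1 fixes flow; stroke at Sf1)
#1 stroke→J3  (J3: bond 3 brought flow, rest push out)
#4 stroke→J3  (J3: bond 3 brought flow, rest push out)
#0 stroke→J2  (closing 0-jn rule on J2)
#2 stroke→J1  (J1 flow already set via bond 0)

bond 0 →J2
bond 1 →J3
bond 2 →J1
bond 3 →Sf1
bond 4 →J3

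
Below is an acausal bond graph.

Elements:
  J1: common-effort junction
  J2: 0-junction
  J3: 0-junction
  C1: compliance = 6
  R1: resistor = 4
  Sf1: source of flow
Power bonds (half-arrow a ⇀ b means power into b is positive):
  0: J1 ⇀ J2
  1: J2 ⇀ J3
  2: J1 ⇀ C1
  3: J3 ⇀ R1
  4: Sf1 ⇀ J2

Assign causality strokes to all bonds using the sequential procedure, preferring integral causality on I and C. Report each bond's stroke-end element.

β4 stroke→Sf1  (Sf1 (Sf) sets flow on bond)
β2 stroke→J1  (C1 outputs effort q/C1)
β0 stroke→J2  (J1: bond 2 brought effort, rest push out)
β1 stroke→J3  (common-e at J2 fixed by 0)
β3 stroke→R1  (J3: bond 1 brought effort, rest push out)

#0 →J2
#1 →J3
#2 →J1
#3 →R1
#4 →Sf1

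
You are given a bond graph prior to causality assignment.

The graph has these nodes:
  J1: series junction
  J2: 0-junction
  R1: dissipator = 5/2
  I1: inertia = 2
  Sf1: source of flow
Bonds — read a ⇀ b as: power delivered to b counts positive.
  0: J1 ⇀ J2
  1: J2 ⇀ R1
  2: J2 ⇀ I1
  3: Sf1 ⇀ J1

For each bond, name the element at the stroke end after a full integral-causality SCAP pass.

#3 stroke→Sf1  (source Sf1 imposes f)
#0 stroke→J1  (J1 flow already set via bond 3)
#2 stroke→I1  (I1 outputs flow p/I1)
#1 stroke→J2  (J2 needs exactly one e-in)

β0 →J1
β1 →J2
β2 →I1
β3 →Sf1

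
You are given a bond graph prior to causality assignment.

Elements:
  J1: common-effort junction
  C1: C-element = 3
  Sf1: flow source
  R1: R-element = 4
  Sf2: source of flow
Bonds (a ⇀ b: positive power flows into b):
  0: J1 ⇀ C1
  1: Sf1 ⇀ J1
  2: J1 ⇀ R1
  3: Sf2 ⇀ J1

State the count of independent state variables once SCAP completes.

b1 stroke→Sf1  (Sf1 fixes flow; stroke at Sf1)
b3 stroke→Sf2  (Sf2: flow source, stroke at near end)
b0 stroke→J1  (prefer integral on C1)
b2 stroke→R1  (common-e at J1 fixed by 0)

1  (C1 all integral)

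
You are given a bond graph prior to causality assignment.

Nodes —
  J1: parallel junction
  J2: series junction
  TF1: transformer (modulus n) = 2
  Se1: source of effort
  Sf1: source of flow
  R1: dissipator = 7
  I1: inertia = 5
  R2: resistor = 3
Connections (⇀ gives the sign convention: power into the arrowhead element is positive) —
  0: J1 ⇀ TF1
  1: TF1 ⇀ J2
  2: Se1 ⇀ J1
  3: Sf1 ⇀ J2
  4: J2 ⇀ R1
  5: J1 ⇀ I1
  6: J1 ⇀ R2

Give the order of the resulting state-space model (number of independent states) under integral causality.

1  (I1 all integral)

b2 stroke at J1  (Se1 (Se) sets effort on bond)
b3 stroke at Sf1  (source Sf1 imposes f)
b0 stroke at TF1  (common-e at J1 fixed by 2)
b5 stroke at I1  (0-jn J1 has e-setter on 2)
b6 stroke at R2  (J1 effort already set via bond 2)
b1 stroke at J2  (common-f at J2 fixed by 3)
b4 stroke at J2  (common-f at J2 fixed by 3)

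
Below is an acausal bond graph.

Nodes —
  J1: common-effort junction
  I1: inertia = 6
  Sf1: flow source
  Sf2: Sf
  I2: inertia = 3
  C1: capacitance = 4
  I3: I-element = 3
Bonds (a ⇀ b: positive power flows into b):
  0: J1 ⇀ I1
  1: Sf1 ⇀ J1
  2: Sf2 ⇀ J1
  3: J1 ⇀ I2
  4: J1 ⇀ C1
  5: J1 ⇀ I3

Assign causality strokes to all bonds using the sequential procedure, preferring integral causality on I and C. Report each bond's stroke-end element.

#0 stroke at I1
#1 stroke at Sf1
#2 stroke at Sf2
#3 stroke at I2
#4 stroke at J1
#5 stroke at I3

#1 |Sf1  (Sf1 (Sf) sets flow on bond)
#2 |Sf2  (Sf2 fixes flow; stroke at Sf2)
#0 |I1  (I1 outputs flow p/I1)
#3 |I2  (I2 outputs flow p/I2)
#4 |J1  (C1 outputs effort q/C1)
#5 |I3  (common-e at J1 fixed by 4)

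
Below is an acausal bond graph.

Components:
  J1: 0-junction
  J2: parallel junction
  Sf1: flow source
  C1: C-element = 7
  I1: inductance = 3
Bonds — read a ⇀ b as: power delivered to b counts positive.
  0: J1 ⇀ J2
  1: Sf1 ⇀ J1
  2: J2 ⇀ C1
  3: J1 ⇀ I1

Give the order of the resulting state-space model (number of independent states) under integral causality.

2  (C1, I1 all integral)

bond 1 →Sf1  (Sf1 fixes flow; stroke at Sf1)
bond 2 →J2  (C1: C, integral causality)
bond 0 →J1  (J2: bond 2 brought effort, rest push out)
bond 3 →I1  (0-jn J1 has e-setter on 0)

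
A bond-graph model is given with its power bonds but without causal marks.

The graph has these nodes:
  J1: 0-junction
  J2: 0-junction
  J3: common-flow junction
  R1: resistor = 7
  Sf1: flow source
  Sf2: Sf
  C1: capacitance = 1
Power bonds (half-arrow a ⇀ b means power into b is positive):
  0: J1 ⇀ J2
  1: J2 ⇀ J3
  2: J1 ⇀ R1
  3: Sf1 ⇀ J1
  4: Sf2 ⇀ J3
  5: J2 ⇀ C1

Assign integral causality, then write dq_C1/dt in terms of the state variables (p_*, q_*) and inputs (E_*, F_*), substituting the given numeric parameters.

β3 |Sf1  (source Sf1 imposes f)
β4 |Sf2  (source Sf2 imposes f)
β1 |J3  (common-f at J3 fixed by 4)
β5 |J2  (prefer integral on C1)
β0 |J1  (J2 effort already set via bond 5)
β2 |R1  (0-jn J1 has e-setter on 0)

dq_C1/dt = F_Sf1 - F_Sf2 - q_C1/7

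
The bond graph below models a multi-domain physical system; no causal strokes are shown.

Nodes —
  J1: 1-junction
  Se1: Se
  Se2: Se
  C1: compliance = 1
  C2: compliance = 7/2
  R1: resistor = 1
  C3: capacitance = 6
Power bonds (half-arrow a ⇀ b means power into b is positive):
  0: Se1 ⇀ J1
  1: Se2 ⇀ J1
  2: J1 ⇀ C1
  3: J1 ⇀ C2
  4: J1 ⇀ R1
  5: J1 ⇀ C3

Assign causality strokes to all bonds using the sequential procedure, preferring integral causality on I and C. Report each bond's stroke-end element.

β0 stroke→J1
β1 stroke→J1
β2 stroke→J1
β3 stroke→J1
β4 stroke→R1
β5 stroke→J1

bond 0 stroke at J1  (Se1: effort source, stroke at far end)
bond 1 stroke at J1  (Se2 fixes effort; stroke away)
bond 2 stroke at J1  (C1: C, integral causality)
bond 3 stroke at J1  (prefer integral on C2)
bond 5 stroke at J1  (C3 outputs effort q/C3)
bond 4 stroke at R1  (closing 1-jn rule on J1)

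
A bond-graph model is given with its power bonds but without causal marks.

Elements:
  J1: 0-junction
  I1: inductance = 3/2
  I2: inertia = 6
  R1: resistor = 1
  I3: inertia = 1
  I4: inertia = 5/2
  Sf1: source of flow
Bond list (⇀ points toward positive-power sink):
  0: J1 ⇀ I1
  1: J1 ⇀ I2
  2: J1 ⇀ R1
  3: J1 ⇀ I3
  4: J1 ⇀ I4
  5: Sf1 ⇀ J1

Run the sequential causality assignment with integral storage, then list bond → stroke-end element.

#5 stroke at Sf1  (Sf1: flow source, stroke at near end)
#0 stroke at I1  (I1 outputs flow p/I1)
#1 stroke at I2  (I2: I, integral causality)
#3 stroke at I3  (I3 outputs flow p/I3)
#4 stroke at I4  (prefer integral on I4)
#2 stroke at J1  (J1: last free bond brings effort in)

bond 0 stroke→I1
bond 1 stroke→I2
bond 2 stroke→J1
bond 3 stroke→I3
bond 4 stroke→I4
bond 5 stroke→Sf1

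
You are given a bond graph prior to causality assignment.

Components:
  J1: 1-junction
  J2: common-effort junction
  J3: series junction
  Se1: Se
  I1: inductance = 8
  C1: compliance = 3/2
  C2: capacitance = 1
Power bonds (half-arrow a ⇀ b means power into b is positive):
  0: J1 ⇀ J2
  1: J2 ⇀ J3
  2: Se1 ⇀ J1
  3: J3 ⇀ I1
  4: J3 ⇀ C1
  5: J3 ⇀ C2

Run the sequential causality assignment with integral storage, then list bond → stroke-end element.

bond 0 stroke→J2
bond 1 stroke→J3
bond 2 stroke→J1
bond 3 stroke→I1
bond 4 stroke→J3
bond 5 stroke→J3

β2 |J1  (Se1 fixes effort; stroke away)
β0 |J2  (closing 1-jn rule on J1)
β1 |J3  (J2 effort already set via bond 0)
β3 |I1  (I1 outputs flow p/I1)
β4 |J3  (J3: bond 3 brought flow, rest push out)
β5 |J3  (1-jn J3 has f-setter on 3)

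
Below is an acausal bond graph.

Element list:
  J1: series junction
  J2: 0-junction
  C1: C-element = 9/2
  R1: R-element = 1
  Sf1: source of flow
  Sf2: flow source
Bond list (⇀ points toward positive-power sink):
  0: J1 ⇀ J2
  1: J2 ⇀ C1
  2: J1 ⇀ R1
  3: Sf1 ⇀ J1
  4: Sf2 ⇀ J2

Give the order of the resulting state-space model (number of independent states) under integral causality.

1  (C1 all integral)

b3 stroke at Sf1  (Sf1 fixes flow; stroke at Sf1)
b4 stroke at Sf2  (Sf2: flow source, stroke at near end)
b0 stroke at J1  (J1: bond 3 brought flow, rest push out)
b2 stroke at J1  (J1: bond 3 brought flow, rest push out)
b1 stroke at J2  (J2 needs exactly one e-in)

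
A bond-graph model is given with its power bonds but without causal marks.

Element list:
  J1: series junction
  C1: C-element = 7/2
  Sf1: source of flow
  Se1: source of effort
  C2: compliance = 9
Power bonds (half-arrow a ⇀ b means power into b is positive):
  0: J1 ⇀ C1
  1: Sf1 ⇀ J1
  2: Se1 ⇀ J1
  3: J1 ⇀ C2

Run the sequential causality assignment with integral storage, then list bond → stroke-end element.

β0 |J1
β1 |Sf1
β2 |J1
β3 |J1

#1 →Sf1  (Sf1: flow source, stroke at near end)
#2 →J1  (source Se1 imposes e)
#0 →J1  (J1: bond 1 brought flow, rest push out)
#3 →J1  (J1: bond 1 brought flow, rest push out)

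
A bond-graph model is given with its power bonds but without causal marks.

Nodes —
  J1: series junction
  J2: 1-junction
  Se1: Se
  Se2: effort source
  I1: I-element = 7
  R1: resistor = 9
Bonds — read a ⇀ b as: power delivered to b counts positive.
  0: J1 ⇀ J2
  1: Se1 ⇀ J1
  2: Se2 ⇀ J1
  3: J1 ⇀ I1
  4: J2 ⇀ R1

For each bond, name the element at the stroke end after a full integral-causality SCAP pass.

β0 stroke at J1
β1 stroke at J1
β2 stroke at J1
β3 stroke at I1
β4 stroke at J2

#1 →J1  (source Se1 imposes e)
#2 →J1  (Se2 fixes effort; stroke away)
#3 →I1  (I1 outputs flow p/I1)
#0 →J1  (1-jn J1 has f-setter on 3)
#4 →J2  (J2: bond 0 brought flow, rest push out)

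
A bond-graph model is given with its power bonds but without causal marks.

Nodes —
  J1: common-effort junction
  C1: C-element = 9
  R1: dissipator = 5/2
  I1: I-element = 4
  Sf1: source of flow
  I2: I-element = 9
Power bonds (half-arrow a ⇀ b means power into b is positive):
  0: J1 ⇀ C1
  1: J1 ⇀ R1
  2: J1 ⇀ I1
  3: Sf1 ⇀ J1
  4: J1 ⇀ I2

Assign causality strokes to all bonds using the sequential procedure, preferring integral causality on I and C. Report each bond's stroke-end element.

b0 |J1
b1 |R1
b2 |I1
b3 |Sf1
b4 |I2

b3 stroke at Sf1  (Sf1: flow source, stroke at near end)
b0 stroke at J1  (prefer integral on C1)
b1 stroke at R1  (J1: bond 0 brought effort, rest push out)
b2 stroke at I1  (0-jn J1 has e-setter on 0)
b4 stroke at I2  (0-jn J1 has e-setter on 0)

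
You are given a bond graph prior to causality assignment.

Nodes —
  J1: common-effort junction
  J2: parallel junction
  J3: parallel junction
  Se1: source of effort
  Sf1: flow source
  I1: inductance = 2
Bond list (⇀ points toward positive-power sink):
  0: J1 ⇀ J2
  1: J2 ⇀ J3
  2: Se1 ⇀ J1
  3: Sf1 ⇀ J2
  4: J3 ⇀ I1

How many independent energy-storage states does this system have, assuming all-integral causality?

β2 stroke→J1  (Se1 fixes effort; stroke away)
β3 stroke→Sf1  (Sf1 (Sf) sets flow on bond)
β0 stroke→J2  (common-e at J1 fixed by 2)
β1 stroke→J3  (common-e at J2 fixed by 0)
β4 stroke→I1  (J3 effort already set via bond 1)

1  (I1 all integral)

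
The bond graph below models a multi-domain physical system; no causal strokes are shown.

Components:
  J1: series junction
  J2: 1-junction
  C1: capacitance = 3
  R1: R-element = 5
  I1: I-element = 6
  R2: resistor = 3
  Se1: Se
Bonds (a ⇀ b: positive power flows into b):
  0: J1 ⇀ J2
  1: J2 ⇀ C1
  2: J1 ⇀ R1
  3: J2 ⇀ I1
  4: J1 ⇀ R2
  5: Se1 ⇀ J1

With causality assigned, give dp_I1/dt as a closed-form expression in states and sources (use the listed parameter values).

b5 stroke→J1  (Se1: effort source, stroke at far end)
b1 stroke→J2  (prefer integral on C1)
b3 stroke→I1  (prefer integral on I1)
b0 stroke→J2  (J2: bond 3 brought flow, rest push out)
b2 stroke→J1  (common-f at J1 fixed by 0)
b4 stroke→J1  (common-f at J1 fixed by 0)

dp_I1/dt = E_Se1 - 4*p_I1/3 - q_C1/3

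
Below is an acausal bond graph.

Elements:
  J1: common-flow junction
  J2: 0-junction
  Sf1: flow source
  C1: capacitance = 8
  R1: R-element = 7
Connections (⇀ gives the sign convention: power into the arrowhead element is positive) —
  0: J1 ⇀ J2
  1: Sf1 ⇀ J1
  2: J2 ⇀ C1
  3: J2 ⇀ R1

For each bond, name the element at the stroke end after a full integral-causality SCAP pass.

bond 0 stroke→J1
bond 1 stroke→Sf1
bond 2 stroke→J2
bond 3 stroke→R1

b1 |Sf1  (Sf1 (Sf) sets flow on bond)
b0 |J1  (J1 flow already set via bond 1)
b2 |J2  (prefer integral on C1)
b3 |R1  (J2 effort already set via bond 2)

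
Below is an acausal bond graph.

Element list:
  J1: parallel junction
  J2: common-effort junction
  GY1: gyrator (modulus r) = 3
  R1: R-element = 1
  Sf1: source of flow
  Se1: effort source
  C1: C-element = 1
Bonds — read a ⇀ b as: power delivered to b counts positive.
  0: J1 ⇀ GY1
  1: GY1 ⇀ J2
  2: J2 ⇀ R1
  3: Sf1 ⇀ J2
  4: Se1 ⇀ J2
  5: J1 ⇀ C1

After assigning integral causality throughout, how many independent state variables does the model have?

β3 |Sf1  (Sf1: flow source, stroke at near end)
β4 |J2  (Se1 fixes effort; stroke away)
β1 |GY1  (J2: bond 4 brought effort, rest push out)
β2 |R1  (J2: bond 4 brought effort, rest push out)
β0 |GY1  (GY1 both-in/both-out from 1)
β5 |J1  (J1: last free bond brings effort in)

1  (C1 all integral)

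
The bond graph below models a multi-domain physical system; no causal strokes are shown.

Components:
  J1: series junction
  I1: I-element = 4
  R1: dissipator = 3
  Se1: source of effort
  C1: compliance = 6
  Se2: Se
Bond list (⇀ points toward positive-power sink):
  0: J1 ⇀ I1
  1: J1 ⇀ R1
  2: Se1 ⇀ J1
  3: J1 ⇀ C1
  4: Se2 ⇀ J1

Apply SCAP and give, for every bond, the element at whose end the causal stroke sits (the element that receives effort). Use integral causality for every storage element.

bond 0 stroke at I1
bond 1 stroke at J1
bond 2 stroke at J1
bond 3 stroke at J1
bond 4 stroke at J1

b2 stroke→J1  (source Se1 imposes e)
b4 stroke→J1  (source Se2 imposes e)
b0 stroke→I1  (I1 integral (f out))
b1 stroke→J1  (1-jn J1 has f-setter on 0)
b3 stroke→J1  (J1: bond 0 brought flow, rest push out)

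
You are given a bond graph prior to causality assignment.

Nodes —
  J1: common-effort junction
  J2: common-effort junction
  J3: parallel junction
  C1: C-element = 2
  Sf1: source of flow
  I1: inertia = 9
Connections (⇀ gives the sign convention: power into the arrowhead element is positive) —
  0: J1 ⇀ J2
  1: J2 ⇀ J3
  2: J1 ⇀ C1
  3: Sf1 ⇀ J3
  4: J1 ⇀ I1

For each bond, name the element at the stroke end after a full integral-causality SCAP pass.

bond 0 stroke→J2
bond 1 stroke→J3
bond 2 stroke→J1
bond 3 stroke→Sf1
bond 4 stroke→I1

#3 stroke→Sf1  (Sf1: flow source, stroke at near end)
#1 stroke→J3  (only one effort-in slot at J3)
#0 stroke→J2  (only one effort-in slot at J2)
#2 stroke→J1  (C1 integral (e out))
#4 stroke→I1  (0-jn J1 has e-setter on 2)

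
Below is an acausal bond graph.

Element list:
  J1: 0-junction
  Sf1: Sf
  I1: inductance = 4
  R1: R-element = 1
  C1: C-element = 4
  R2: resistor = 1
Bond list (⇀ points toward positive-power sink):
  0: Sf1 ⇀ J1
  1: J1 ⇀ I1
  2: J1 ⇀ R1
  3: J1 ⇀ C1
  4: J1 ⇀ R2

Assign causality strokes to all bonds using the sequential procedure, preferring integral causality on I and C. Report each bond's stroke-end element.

#0 |Sf1
#1 |I1
#2 |R1
#3 |J1
#4 |R2

b0 stroke at Sf1  (Sf1 fixes flow; stroke at Sf1)
b1 stroke at I1  (I1: I, integral causality)
b3 stroke at J1  (C1 outputs effort q/C1)
b2 stroke at R1  (J1 effort already set via bond 3)
b4 stroke at R2  (J1 effort already set via bond 3)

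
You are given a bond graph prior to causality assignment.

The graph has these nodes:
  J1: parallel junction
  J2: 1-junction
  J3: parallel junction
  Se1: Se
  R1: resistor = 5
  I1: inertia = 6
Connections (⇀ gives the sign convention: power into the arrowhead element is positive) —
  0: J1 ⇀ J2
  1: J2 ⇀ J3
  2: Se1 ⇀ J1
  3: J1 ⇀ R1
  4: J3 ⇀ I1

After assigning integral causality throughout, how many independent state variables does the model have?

1  (I1 all integral)

#2 |J1  (Se1 fixes effort; stroke away)
#0 |J2  (0-jn J1 has e-setter on 2)
#3 |R1  (common-e at J1 fixed by 2)
#1 |J3  (J2 needs exactly one f-in)
#4 |I1  (common-e at J3 fixed by 1)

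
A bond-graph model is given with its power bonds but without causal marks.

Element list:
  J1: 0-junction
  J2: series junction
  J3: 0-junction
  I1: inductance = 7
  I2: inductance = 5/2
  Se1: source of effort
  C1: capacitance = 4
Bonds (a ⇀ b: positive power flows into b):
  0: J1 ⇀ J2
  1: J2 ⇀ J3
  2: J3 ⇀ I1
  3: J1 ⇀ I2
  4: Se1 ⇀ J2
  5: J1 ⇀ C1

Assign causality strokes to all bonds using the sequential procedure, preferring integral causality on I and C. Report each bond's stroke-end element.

bond 4 →J2  (Se1 fixes effort; stroke away)
bond 2 →I1  (prefer integral on I1)
bond 1 →J3  (J3: last free bond brings effort in)
bond 0 →J2  (J2 flow already set via bond 1)
bond 3 →I2  (I2 outputs flow p/I2)
bond 5 →J1  (closing 0-jn rule on J1)

β0 |J2
β1 |J3
β2 |I1
β3 |I2
β4 |J2
β5 |J1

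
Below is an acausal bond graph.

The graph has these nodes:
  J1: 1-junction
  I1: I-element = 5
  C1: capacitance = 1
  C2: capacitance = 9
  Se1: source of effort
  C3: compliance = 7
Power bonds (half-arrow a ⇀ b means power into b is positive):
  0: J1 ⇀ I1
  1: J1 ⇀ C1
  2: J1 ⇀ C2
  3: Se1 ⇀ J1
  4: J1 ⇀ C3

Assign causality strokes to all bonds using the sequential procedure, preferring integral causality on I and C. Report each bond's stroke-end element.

b0 |I1
b1 |J1
b2 |J1
b3 |J1
b4 |J1

β3 →J1  (Se1: effort source, stroke at far end)
β0 →I1  (prefer integral on I1)
β1 →J1  (J1 flow already set via bond 0)
β2 →J1  (J1 flow already set via bond 0)
β4 →J1  (J1: bond 0 brought flow, rest push out)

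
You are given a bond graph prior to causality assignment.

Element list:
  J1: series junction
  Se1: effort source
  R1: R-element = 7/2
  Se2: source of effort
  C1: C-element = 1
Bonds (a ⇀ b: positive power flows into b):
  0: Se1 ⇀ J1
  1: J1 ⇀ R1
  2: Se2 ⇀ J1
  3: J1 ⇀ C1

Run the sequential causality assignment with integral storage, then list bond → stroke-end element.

#0 →J1  (Se1 (Se) sets effort on bond)
#2 →J1  (Se2 (Se) sets effort on bond)
#3 →J1  (C1: C, integral causality)
#1 →R1  (J1 needs exactly one f-in)

b0 stroke→J1
b1 stroke→R1
b2 stroke→J1
b3 stroke→J1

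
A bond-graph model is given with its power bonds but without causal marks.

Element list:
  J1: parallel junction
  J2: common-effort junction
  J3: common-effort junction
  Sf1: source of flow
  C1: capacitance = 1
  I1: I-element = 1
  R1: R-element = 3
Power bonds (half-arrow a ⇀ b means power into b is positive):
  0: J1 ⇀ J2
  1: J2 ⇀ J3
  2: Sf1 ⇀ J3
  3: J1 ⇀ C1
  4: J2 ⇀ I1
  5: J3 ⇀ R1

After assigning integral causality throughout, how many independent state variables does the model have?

β2 stroke→Sf1  (Sf1: flow source, stroke at near end)
β3 stroke→J1  (C1 integral (e out))
β0 stroke→J2  (0-jn J1 has e-setter on 3)
β1 stroke→J3  (J2 effort already set via bond 0)
β4 stroke→I1  (common-e at J2 fixed by 0)
β5 stroke→R1  (J3: bond 1 brought effort, rest push out)

2  (C1, I1 all integral)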